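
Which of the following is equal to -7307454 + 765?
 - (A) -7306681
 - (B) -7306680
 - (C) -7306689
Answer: C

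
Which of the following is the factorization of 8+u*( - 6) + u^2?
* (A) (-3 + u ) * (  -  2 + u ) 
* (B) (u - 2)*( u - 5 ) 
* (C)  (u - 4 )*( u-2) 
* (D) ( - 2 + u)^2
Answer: C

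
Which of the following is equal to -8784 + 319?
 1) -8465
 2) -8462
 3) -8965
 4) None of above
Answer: 1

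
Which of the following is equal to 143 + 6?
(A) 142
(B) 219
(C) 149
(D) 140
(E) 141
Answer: C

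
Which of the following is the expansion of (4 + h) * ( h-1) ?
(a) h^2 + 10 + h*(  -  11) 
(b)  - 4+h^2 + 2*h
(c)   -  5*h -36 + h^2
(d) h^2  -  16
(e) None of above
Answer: e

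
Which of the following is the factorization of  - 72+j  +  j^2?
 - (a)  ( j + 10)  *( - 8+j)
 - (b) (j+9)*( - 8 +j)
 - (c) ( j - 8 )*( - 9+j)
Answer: b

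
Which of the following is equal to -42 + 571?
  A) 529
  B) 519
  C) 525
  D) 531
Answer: A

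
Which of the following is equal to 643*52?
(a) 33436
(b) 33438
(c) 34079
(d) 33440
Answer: a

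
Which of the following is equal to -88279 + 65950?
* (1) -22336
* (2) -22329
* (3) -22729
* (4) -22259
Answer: 2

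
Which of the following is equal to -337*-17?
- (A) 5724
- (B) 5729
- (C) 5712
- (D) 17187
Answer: B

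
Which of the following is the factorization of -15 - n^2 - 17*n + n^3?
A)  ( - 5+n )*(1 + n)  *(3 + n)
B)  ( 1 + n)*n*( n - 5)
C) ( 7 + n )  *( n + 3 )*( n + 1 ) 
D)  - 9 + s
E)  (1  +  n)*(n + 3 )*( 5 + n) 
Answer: A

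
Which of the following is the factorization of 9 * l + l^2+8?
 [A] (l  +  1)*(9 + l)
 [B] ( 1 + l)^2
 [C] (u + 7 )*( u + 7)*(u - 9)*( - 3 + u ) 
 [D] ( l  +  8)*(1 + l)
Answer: D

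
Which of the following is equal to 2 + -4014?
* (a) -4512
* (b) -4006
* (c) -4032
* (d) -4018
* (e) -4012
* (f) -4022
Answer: e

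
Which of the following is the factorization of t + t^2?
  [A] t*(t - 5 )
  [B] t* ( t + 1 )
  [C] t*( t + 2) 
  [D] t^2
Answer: B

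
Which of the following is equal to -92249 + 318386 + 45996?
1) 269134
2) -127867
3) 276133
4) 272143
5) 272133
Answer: 5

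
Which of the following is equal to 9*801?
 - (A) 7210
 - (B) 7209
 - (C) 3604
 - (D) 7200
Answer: B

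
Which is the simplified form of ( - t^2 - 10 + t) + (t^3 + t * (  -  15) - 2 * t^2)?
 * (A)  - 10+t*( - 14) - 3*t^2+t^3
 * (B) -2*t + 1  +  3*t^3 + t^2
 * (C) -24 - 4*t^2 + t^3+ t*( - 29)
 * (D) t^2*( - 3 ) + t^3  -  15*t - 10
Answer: A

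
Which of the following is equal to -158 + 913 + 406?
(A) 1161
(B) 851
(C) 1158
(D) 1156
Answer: A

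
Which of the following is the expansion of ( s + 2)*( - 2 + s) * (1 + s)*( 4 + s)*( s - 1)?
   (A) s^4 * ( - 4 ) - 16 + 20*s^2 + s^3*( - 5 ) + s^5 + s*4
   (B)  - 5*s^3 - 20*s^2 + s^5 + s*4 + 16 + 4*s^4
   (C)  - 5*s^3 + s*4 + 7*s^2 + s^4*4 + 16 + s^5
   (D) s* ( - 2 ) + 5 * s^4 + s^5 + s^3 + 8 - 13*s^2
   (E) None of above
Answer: B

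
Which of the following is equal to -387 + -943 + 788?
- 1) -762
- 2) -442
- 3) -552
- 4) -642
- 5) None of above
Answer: 5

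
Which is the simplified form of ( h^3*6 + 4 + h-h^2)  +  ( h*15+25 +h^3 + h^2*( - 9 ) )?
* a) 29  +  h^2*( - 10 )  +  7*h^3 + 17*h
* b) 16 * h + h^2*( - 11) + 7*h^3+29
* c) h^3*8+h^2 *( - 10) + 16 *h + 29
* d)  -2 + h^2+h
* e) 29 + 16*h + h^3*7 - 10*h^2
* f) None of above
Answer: e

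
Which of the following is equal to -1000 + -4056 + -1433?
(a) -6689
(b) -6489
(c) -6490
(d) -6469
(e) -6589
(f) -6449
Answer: b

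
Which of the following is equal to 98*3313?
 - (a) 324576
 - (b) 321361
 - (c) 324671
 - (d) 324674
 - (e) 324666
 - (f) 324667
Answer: d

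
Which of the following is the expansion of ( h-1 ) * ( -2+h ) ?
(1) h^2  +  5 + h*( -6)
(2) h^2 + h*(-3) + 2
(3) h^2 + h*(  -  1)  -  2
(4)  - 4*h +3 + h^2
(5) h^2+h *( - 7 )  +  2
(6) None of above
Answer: 2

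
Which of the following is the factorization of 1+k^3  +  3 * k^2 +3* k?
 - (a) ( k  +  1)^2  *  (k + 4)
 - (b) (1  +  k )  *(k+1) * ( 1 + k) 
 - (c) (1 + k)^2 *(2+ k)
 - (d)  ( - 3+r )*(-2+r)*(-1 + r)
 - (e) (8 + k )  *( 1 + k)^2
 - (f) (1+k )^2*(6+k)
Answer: b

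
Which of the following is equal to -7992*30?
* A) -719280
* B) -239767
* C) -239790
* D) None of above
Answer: D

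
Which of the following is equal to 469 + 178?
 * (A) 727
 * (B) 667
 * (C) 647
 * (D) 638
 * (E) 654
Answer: C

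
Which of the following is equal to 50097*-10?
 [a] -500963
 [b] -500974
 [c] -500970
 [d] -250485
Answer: c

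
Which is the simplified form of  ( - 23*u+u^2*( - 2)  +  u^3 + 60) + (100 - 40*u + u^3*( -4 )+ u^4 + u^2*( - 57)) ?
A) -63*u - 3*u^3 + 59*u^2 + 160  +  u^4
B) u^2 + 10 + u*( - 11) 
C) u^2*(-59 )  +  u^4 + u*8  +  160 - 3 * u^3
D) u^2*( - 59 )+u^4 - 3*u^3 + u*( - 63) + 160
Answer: D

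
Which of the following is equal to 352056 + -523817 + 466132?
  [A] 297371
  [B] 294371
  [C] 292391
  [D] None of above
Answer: B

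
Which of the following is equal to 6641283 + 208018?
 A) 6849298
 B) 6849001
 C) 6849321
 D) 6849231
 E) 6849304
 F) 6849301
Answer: F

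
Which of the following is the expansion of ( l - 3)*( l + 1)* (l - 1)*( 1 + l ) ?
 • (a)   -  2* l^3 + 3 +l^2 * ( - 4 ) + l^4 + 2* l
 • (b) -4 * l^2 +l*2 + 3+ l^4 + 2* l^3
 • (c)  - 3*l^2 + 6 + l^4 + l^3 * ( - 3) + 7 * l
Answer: a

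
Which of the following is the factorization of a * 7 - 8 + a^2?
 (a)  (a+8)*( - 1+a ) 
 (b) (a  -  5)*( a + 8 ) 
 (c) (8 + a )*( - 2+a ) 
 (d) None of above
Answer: a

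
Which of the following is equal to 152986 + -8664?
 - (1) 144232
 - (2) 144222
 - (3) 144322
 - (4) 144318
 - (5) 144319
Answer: 3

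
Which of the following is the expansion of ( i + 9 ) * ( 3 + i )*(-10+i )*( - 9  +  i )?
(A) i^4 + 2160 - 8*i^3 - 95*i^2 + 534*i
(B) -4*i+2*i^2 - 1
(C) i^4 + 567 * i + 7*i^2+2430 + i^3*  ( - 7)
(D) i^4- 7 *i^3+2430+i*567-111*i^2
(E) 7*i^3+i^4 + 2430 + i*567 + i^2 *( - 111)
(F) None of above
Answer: D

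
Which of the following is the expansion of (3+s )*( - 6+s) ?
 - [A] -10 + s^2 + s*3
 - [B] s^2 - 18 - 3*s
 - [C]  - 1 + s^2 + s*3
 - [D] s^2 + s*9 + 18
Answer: B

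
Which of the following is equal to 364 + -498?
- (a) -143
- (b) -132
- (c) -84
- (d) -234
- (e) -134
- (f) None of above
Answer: e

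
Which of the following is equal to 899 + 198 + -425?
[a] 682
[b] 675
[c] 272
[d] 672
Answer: d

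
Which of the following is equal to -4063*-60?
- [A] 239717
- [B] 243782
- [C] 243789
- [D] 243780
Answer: D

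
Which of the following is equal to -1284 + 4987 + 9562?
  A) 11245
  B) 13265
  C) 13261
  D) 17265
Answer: B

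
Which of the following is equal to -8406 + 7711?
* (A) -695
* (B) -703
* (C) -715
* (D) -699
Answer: A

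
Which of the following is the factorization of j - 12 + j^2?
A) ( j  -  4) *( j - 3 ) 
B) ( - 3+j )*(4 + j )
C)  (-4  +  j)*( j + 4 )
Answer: B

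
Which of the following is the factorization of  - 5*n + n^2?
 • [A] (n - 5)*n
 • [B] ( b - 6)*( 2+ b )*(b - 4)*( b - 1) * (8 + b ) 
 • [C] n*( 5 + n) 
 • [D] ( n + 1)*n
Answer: A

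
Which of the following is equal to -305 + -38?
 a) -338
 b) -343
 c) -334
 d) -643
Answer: b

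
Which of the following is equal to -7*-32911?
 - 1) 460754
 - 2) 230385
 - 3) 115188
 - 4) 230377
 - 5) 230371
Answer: 4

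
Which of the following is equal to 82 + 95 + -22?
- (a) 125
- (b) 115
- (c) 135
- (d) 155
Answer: d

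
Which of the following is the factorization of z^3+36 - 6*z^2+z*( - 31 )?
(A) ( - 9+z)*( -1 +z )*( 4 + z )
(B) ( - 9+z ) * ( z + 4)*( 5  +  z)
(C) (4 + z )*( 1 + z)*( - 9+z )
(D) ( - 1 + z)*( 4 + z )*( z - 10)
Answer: A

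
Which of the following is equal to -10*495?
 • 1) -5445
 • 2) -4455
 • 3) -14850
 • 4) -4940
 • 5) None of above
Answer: 5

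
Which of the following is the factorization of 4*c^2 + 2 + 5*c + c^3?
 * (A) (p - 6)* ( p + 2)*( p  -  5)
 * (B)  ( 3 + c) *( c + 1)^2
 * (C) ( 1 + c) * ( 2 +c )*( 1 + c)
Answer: C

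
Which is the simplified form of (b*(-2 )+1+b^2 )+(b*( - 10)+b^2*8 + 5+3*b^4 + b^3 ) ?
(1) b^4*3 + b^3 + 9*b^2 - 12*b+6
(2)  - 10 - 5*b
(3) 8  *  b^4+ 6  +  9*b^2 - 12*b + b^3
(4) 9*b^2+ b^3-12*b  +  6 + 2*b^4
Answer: 1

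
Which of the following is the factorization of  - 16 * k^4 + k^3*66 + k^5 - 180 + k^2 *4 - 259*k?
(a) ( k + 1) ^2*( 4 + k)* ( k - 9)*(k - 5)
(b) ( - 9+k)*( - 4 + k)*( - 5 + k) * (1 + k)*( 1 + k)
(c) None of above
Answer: b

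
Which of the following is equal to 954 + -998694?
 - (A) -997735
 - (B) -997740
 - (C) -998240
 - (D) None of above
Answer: B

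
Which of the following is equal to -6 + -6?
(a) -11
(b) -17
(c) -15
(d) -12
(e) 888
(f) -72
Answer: d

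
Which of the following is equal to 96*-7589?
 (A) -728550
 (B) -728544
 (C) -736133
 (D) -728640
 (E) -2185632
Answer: B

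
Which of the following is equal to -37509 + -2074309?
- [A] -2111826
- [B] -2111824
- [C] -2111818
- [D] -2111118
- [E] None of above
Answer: C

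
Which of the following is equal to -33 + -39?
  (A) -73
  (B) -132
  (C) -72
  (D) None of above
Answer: C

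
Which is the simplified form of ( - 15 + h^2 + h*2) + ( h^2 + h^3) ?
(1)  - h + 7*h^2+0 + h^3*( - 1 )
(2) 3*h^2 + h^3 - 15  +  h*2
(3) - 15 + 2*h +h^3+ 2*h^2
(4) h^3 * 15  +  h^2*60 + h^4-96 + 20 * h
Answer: 3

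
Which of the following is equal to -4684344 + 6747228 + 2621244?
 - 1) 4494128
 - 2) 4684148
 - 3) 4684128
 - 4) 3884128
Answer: 3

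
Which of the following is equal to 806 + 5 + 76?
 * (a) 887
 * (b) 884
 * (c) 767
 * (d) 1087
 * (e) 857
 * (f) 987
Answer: a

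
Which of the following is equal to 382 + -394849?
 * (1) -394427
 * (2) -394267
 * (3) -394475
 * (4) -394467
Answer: 4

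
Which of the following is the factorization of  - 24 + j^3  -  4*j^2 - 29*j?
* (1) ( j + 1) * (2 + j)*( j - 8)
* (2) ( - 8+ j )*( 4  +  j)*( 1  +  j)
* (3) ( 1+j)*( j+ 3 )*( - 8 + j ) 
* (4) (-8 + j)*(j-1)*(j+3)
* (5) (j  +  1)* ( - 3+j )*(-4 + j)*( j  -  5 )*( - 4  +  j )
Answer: 3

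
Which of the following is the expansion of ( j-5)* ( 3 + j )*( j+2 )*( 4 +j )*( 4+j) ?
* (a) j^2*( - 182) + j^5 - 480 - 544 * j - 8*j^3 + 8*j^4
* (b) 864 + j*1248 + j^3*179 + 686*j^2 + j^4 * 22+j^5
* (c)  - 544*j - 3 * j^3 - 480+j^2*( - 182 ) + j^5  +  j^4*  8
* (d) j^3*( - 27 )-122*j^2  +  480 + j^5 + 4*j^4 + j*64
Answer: c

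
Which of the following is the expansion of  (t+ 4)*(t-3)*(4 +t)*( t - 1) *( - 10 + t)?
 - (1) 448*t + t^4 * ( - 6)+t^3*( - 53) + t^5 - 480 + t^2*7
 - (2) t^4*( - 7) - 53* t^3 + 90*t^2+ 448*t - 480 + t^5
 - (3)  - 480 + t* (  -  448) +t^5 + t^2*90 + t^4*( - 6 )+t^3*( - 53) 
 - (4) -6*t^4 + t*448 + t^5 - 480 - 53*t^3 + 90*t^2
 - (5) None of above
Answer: 4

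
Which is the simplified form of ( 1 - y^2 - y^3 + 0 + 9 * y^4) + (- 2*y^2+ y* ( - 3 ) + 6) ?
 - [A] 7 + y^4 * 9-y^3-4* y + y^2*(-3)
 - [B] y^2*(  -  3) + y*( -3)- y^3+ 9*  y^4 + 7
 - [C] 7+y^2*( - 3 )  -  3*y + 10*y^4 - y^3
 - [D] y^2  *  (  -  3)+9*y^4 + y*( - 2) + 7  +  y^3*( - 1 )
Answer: B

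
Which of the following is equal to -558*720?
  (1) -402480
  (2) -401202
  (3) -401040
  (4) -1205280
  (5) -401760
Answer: 5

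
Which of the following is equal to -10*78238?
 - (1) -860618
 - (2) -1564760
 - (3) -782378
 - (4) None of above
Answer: 4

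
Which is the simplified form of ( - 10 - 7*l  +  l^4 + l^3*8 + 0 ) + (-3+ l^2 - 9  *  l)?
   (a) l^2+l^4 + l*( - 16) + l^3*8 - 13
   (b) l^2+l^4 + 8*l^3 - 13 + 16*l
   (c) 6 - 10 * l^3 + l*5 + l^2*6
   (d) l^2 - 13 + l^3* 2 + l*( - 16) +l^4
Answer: a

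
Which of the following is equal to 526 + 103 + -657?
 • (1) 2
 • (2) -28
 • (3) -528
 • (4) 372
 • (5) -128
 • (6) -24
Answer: 2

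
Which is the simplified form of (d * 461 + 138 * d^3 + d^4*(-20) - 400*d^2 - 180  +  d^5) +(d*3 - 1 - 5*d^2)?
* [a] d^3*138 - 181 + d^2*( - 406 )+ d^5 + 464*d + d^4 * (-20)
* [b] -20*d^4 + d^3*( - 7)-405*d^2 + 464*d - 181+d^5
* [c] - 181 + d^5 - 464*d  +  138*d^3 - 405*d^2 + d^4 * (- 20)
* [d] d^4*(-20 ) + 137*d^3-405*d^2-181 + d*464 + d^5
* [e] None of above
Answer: e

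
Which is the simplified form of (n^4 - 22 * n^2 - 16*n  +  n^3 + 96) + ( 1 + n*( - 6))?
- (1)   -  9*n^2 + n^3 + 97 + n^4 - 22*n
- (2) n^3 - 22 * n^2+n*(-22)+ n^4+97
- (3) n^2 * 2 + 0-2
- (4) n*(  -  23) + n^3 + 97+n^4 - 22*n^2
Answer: 2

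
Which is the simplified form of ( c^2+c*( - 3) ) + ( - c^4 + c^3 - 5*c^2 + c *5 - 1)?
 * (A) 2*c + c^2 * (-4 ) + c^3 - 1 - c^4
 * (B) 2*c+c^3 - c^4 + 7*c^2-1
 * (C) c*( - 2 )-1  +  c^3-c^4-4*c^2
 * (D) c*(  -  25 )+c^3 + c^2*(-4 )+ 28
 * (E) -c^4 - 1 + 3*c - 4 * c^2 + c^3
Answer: A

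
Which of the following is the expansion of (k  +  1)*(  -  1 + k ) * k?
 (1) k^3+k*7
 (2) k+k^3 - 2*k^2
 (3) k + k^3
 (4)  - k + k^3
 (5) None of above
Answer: 4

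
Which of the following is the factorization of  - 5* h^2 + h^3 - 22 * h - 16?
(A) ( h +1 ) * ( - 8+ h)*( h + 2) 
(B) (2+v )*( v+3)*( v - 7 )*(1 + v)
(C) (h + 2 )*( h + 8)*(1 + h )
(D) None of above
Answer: A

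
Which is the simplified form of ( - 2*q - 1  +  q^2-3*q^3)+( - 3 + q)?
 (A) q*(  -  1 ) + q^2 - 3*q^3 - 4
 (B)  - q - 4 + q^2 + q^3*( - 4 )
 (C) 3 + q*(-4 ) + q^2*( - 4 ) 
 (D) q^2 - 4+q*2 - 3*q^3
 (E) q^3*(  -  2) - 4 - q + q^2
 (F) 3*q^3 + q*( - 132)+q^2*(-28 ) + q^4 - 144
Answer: A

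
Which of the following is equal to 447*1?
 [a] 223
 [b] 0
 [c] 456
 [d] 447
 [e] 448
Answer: d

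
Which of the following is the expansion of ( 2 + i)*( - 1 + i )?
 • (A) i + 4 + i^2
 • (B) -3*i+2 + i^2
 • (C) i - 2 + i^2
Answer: C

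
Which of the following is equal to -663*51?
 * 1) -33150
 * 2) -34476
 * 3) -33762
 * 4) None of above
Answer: 4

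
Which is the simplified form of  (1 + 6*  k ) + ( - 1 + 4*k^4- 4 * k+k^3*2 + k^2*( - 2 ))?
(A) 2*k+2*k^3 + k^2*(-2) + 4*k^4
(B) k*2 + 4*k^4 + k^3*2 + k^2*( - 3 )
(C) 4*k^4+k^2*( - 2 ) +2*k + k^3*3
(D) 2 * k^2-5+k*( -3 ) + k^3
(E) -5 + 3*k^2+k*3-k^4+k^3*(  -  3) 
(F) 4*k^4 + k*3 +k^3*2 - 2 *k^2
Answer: A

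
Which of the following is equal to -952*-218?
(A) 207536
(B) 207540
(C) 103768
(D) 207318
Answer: A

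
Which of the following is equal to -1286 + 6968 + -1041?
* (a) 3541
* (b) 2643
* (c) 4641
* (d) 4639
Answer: c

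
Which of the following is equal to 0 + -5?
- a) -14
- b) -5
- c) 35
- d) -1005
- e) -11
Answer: b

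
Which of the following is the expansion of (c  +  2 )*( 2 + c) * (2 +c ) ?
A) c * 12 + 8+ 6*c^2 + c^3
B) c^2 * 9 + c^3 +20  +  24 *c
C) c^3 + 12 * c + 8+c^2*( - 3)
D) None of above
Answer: A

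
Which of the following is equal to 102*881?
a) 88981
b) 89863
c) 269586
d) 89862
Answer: d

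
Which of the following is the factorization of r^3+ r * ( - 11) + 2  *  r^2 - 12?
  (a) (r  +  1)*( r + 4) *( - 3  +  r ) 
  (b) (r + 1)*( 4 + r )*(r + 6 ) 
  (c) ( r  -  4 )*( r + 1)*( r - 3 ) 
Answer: a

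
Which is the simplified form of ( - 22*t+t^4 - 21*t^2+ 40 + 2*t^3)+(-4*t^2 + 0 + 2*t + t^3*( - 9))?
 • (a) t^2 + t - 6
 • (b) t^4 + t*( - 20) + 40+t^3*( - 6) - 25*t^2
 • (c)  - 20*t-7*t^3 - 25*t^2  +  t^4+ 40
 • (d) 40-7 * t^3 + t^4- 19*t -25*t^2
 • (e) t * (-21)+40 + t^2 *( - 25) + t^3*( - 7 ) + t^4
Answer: c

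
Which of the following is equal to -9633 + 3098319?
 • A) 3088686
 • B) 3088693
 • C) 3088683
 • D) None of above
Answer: A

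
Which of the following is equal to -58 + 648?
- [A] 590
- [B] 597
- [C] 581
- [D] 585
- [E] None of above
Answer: A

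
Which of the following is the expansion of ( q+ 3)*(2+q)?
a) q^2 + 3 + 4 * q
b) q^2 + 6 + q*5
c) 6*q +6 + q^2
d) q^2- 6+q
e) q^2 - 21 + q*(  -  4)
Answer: b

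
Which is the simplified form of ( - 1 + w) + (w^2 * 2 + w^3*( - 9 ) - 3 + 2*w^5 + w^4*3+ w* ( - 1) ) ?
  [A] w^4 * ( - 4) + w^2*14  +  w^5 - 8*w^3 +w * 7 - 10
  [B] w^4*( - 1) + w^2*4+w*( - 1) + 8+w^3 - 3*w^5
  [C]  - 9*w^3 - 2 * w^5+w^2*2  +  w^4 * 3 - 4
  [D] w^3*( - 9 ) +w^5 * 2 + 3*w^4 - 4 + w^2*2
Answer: D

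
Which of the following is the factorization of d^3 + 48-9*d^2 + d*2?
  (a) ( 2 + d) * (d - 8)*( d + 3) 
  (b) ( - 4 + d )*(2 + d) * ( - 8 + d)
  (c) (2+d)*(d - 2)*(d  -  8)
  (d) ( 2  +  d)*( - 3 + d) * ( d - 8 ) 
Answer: d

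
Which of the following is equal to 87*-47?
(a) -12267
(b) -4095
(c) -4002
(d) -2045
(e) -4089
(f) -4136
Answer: e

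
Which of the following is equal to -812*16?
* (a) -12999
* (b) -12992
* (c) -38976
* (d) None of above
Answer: b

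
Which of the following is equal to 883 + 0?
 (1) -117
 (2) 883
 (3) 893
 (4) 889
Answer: 2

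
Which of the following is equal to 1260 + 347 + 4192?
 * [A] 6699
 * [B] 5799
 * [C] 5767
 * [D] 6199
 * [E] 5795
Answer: B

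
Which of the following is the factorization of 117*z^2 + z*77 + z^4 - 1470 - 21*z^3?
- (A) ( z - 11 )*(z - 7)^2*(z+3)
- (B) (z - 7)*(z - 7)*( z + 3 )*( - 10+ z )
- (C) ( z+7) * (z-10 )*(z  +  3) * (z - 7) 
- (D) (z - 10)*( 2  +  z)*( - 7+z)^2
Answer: B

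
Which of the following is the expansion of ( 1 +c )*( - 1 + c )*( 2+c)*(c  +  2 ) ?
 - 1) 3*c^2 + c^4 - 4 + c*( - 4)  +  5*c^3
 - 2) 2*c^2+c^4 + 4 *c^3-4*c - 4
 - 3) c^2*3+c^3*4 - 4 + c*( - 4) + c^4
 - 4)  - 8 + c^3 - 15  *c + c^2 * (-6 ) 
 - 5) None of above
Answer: 3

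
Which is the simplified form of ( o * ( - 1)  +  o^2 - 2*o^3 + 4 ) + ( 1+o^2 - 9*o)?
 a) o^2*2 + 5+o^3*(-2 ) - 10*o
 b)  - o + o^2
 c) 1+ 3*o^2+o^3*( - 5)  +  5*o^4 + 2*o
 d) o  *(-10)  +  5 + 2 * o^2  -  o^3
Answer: a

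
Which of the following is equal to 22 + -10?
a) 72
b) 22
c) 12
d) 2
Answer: c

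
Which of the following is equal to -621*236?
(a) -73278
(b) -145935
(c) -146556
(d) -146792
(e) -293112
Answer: c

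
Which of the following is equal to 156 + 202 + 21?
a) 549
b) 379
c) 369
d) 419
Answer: b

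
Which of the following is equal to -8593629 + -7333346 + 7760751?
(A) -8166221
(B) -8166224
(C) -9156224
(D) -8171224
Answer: B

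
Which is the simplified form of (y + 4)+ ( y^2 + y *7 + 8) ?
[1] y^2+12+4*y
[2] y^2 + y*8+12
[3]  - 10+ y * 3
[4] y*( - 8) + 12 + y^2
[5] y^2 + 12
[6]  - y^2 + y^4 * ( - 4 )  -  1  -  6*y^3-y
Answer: 2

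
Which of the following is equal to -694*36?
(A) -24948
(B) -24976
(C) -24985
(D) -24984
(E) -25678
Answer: D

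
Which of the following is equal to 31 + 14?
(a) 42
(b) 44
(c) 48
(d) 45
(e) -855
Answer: d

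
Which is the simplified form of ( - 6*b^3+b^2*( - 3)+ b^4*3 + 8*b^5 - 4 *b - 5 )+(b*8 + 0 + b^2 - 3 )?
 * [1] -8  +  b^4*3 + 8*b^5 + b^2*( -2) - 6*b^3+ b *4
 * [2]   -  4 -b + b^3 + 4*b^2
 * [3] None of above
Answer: 1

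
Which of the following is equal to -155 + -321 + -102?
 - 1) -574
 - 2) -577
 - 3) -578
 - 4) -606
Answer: 3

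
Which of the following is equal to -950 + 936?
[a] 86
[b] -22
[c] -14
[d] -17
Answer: c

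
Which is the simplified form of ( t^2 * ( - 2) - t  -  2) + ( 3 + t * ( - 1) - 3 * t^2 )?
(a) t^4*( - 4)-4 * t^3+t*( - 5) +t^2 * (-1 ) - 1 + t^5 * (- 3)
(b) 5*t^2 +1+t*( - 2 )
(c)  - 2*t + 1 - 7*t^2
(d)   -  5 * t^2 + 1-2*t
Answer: d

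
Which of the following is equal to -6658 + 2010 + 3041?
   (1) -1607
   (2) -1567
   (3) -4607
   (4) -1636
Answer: 1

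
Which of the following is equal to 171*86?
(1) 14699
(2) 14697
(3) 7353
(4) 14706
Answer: 4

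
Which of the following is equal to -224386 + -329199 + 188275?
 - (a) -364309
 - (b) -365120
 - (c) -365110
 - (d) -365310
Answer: d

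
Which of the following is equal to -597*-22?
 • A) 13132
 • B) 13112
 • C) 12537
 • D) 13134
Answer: D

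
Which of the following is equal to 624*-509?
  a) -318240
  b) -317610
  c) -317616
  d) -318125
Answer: c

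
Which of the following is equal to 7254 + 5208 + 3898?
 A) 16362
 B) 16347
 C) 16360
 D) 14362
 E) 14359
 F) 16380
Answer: C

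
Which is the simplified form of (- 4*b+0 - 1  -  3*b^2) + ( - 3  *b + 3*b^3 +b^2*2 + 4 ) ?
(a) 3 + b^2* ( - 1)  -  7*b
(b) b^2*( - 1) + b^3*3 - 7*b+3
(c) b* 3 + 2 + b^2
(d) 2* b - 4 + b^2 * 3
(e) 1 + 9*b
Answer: b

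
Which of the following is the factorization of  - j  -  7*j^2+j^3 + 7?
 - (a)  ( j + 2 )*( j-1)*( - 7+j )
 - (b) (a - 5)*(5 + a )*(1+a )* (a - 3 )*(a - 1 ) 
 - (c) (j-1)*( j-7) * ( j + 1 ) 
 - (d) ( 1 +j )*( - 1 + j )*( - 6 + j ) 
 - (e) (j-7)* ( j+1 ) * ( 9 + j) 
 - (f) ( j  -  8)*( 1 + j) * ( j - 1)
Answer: c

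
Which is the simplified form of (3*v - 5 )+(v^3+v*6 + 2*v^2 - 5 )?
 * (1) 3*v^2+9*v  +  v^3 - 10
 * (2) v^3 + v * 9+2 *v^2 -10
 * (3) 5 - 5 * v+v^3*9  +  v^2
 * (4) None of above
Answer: 2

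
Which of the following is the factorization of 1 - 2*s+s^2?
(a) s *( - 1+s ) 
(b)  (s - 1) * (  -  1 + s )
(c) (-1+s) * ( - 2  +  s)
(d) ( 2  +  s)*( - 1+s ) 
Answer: b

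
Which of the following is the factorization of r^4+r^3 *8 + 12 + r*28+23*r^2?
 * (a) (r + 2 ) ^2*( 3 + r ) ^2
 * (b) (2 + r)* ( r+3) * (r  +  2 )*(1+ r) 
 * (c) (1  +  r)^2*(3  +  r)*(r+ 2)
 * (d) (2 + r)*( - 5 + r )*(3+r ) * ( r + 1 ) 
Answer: b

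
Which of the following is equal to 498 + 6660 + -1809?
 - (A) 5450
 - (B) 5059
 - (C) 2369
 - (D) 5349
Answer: D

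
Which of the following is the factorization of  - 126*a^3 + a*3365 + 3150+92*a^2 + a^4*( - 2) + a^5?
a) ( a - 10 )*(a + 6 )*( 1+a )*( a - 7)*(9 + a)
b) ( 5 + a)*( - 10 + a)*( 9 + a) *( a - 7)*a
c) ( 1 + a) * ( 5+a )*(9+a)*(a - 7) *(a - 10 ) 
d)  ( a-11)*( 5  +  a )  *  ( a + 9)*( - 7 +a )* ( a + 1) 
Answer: c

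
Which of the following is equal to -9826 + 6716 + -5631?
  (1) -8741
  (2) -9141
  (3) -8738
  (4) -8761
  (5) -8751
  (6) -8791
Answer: 1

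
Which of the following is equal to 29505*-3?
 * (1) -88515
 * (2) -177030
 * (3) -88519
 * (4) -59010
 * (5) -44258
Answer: 1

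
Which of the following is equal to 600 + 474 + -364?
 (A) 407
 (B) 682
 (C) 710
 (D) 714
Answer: C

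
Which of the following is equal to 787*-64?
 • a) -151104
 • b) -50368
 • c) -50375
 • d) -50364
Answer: b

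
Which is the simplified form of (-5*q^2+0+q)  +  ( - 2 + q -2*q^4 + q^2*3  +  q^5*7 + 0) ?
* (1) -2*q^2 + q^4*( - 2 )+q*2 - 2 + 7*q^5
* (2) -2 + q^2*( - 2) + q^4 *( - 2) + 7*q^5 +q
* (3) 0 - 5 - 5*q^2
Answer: 1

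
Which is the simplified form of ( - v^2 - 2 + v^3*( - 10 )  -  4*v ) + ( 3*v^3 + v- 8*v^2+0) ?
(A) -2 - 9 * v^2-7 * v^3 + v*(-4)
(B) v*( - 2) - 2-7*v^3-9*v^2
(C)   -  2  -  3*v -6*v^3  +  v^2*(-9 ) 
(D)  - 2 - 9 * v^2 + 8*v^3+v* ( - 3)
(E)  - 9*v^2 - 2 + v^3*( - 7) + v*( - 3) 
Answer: E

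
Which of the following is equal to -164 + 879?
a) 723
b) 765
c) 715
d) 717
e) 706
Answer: c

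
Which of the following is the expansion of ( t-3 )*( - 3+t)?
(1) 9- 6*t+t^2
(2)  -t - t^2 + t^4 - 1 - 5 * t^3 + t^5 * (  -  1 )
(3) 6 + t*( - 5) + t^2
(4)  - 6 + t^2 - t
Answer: 1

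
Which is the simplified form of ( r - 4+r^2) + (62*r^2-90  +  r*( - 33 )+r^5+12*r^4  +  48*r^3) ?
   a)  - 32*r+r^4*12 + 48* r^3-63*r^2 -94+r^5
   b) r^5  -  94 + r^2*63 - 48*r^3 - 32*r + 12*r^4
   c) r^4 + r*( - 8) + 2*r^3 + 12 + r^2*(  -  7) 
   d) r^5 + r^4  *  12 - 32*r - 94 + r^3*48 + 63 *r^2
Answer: d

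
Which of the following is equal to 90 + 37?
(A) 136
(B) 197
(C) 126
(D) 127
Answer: D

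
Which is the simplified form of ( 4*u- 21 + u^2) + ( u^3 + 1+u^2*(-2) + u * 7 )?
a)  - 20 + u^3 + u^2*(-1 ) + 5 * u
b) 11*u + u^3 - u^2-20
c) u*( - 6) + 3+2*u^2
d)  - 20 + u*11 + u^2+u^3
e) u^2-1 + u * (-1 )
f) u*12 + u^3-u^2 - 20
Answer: b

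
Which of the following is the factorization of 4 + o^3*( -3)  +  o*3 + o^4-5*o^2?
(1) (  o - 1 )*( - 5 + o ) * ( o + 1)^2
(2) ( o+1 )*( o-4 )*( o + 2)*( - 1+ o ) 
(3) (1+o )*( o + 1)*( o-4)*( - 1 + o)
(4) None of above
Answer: 3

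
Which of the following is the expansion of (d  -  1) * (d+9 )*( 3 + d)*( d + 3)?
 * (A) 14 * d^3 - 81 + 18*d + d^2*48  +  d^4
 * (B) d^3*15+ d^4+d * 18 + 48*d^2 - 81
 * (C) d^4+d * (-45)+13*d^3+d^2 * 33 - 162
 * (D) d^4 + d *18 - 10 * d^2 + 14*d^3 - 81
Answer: A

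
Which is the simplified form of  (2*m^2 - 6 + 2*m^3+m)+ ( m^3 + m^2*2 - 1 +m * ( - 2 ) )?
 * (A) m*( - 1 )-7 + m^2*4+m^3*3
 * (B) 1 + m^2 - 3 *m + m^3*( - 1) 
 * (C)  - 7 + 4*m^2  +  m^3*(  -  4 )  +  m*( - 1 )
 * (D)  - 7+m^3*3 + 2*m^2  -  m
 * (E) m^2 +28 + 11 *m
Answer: A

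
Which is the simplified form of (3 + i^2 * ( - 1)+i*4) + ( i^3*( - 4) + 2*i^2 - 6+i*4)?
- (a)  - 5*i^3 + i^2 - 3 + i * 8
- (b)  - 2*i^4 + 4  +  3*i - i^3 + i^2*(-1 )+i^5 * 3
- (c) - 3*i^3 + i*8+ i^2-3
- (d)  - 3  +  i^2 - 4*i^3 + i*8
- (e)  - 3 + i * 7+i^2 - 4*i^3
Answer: d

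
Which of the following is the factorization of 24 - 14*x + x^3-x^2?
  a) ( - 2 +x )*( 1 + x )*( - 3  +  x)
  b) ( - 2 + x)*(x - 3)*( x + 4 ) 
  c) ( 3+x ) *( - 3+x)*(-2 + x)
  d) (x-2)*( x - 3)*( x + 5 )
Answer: b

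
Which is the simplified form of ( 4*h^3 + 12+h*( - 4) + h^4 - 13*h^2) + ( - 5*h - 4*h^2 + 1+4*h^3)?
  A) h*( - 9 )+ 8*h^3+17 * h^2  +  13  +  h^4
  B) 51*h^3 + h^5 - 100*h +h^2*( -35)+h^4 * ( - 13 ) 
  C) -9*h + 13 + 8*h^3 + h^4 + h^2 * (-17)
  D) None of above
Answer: C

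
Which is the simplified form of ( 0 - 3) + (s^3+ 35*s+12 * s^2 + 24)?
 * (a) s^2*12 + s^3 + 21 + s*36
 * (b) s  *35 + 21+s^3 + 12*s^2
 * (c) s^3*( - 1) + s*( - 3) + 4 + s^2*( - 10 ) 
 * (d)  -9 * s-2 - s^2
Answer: b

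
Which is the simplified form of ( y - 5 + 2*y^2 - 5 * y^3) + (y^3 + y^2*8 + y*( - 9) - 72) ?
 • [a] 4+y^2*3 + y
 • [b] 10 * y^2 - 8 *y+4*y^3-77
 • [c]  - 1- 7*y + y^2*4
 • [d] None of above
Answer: d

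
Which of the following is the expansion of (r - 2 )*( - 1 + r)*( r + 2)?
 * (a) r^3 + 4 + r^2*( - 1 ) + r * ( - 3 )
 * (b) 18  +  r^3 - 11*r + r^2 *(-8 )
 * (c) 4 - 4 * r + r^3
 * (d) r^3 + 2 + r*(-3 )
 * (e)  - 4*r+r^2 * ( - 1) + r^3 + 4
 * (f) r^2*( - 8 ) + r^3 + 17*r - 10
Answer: e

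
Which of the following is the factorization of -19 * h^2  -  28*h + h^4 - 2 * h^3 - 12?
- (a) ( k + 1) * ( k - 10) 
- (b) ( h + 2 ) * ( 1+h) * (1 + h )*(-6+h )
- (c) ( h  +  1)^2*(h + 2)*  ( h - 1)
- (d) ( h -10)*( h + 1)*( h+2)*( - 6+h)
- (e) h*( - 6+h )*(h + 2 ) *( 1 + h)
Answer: b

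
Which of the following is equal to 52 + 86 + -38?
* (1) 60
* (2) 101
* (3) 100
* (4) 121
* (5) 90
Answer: 3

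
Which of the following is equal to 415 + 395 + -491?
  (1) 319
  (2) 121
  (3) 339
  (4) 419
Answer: 1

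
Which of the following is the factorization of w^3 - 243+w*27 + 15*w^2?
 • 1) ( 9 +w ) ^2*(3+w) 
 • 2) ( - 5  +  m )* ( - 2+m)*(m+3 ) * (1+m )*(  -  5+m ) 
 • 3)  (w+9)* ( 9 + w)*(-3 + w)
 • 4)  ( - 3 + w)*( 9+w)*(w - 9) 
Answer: 3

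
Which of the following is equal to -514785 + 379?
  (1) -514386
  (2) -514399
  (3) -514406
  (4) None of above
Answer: 3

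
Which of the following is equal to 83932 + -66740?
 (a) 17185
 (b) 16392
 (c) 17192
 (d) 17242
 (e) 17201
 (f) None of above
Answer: c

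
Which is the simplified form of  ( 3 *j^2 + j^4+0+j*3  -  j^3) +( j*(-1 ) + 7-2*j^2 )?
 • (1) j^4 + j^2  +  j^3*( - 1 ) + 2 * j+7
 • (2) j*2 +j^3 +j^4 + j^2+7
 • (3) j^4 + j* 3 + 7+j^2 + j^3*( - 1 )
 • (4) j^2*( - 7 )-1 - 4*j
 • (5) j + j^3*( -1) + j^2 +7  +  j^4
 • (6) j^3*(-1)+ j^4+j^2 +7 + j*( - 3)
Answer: 1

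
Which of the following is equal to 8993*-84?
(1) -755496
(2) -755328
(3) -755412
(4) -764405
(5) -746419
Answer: 3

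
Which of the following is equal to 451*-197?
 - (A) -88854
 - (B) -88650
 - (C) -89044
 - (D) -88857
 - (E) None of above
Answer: E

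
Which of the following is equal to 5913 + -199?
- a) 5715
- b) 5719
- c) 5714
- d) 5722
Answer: c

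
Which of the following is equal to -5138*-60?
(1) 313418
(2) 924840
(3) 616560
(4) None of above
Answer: 4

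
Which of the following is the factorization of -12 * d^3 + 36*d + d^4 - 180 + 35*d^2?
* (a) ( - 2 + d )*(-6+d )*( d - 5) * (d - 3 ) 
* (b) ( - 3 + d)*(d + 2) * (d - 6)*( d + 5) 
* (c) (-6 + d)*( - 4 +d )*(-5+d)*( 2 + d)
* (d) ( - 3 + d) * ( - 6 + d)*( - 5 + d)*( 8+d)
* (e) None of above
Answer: e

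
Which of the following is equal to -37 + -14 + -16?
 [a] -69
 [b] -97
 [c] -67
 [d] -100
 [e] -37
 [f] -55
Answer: c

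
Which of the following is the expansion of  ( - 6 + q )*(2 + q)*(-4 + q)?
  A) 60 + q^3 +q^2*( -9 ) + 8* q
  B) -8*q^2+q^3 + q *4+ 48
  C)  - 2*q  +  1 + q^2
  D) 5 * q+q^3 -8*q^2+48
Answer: B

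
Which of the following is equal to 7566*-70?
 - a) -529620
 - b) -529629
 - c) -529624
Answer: a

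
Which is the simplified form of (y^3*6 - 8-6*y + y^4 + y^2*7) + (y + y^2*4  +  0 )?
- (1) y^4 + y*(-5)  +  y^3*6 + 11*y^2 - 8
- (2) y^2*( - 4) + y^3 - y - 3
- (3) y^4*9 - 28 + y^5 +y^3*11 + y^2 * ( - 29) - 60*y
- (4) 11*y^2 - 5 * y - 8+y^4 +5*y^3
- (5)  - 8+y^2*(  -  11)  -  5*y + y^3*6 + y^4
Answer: 1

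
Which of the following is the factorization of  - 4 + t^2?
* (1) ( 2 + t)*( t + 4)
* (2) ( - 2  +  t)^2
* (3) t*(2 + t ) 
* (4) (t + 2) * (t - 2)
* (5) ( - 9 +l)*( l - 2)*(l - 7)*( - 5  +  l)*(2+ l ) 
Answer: 4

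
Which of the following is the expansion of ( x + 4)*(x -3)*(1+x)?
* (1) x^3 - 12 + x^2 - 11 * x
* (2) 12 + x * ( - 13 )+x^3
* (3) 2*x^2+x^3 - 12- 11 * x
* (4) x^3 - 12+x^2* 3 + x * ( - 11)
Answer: 3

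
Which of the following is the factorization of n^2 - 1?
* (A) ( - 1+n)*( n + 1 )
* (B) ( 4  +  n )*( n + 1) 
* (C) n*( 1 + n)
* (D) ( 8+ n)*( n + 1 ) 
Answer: A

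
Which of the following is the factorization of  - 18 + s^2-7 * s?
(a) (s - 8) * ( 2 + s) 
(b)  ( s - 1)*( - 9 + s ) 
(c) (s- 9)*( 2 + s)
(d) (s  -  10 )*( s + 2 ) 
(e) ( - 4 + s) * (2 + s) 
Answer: c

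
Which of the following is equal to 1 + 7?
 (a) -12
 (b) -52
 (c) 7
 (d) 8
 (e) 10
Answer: d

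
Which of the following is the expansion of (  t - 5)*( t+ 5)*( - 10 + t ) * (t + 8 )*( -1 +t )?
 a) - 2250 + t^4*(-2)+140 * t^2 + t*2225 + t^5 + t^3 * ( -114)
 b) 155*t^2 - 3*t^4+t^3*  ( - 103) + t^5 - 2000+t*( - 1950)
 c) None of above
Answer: c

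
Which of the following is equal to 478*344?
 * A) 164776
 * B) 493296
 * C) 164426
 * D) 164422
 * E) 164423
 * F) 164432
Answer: F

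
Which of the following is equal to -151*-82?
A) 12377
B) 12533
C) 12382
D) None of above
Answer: C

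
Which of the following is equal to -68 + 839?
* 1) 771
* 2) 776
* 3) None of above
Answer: 1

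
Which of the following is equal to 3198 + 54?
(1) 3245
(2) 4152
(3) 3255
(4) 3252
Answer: 4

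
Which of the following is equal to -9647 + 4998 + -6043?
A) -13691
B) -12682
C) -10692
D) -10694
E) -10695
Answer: C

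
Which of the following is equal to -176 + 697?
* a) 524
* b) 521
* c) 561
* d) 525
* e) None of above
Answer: b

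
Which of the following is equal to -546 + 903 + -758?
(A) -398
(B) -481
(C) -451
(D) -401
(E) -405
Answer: D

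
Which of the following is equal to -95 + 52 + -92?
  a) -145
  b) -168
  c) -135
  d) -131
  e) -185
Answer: c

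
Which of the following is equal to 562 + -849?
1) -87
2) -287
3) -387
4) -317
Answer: 2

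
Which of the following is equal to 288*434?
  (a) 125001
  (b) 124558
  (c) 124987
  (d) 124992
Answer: d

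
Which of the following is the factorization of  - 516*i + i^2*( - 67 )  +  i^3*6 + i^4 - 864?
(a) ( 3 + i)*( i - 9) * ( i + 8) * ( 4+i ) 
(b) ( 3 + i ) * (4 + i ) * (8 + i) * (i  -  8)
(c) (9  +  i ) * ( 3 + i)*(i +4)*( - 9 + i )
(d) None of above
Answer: a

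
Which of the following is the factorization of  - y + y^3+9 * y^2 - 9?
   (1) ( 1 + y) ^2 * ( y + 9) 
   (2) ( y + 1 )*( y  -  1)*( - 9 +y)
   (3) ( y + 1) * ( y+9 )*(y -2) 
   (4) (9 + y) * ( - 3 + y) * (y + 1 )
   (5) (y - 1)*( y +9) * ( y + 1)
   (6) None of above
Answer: 5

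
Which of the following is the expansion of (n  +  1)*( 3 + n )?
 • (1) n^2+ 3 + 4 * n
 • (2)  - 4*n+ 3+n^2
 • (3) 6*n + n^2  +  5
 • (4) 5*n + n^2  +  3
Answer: 1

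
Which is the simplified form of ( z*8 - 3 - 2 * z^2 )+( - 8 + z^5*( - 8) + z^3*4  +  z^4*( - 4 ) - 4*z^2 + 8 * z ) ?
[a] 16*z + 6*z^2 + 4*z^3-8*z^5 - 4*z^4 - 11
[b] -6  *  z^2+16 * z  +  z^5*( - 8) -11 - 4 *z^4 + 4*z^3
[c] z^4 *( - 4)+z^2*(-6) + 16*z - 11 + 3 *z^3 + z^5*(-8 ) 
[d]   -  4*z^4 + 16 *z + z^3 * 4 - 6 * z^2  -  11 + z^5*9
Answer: b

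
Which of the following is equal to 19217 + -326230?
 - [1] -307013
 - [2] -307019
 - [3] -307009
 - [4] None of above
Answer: 1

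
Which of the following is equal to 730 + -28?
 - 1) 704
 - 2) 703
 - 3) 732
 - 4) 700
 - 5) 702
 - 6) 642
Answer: 5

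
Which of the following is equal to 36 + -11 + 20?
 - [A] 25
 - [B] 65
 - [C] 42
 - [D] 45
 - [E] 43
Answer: D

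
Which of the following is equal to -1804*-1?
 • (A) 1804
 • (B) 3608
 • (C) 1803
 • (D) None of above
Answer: A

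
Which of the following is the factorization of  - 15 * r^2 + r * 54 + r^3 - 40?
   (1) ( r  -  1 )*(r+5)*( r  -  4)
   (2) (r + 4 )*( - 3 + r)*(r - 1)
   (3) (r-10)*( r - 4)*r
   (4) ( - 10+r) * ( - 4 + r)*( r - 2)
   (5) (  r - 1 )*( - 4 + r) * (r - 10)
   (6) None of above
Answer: 5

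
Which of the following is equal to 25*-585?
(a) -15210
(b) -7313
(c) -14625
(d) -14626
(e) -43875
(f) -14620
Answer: c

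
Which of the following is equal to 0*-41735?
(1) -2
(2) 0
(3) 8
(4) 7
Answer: 2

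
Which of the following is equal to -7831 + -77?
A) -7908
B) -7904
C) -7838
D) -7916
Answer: A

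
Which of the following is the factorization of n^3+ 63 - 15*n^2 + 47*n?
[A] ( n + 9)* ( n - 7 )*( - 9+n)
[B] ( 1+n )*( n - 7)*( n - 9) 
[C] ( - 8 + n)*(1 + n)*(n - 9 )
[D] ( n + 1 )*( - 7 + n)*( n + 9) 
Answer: B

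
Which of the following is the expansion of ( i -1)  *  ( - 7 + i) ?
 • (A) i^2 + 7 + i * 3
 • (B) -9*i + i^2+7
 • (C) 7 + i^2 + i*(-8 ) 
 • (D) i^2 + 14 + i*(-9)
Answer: C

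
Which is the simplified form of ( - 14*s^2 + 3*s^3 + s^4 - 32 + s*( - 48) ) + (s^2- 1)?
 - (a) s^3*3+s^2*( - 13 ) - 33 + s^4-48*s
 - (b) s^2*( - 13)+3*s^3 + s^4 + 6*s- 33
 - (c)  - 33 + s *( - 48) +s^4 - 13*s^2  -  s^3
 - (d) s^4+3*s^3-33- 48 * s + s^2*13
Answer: a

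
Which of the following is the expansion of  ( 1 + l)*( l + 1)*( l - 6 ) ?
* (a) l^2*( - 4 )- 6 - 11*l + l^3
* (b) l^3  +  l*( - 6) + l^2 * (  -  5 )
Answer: a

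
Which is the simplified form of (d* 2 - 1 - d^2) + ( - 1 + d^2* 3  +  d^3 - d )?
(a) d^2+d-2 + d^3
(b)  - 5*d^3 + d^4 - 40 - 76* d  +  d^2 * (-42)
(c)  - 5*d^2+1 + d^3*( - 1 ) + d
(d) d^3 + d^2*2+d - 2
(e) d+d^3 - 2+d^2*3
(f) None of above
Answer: d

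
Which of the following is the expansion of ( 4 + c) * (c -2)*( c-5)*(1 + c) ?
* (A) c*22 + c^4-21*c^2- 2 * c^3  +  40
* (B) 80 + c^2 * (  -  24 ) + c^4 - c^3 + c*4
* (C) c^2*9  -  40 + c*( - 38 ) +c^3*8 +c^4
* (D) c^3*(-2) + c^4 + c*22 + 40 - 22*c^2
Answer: A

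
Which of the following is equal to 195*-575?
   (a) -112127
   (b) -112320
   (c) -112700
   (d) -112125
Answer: d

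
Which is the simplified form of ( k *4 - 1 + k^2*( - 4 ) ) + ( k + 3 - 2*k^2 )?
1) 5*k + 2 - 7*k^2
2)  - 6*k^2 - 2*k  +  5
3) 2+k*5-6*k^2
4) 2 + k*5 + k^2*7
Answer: 3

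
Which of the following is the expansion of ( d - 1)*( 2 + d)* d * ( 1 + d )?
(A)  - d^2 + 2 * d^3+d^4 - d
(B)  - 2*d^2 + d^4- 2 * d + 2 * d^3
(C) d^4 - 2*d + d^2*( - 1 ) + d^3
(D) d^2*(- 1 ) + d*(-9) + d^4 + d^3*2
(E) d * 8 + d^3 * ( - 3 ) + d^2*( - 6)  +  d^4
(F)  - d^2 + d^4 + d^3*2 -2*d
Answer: F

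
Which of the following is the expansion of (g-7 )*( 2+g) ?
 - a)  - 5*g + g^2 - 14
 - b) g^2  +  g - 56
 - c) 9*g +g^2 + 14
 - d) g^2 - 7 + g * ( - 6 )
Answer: a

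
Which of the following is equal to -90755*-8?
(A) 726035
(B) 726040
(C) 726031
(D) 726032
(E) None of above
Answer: B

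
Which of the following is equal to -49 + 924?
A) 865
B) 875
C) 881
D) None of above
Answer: B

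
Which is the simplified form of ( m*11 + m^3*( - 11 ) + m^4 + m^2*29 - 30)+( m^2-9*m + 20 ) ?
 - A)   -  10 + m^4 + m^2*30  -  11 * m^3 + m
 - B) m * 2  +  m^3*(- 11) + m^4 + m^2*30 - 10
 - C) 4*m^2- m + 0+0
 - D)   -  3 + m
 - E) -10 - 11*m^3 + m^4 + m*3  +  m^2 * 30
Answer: B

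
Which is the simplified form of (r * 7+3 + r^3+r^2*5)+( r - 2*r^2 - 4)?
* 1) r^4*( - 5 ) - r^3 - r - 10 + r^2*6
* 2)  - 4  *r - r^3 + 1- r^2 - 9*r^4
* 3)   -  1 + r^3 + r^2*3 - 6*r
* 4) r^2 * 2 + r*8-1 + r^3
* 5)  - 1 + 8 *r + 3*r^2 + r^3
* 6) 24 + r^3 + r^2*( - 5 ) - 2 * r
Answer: 5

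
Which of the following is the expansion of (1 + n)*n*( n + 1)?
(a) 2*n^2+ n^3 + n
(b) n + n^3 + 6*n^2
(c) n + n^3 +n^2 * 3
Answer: a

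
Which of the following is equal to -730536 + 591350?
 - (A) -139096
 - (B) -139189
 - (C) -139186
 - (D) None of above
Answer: C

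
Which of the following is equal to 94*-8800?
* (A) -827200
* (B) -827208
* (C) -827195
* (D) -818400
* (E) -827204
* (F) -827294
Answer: A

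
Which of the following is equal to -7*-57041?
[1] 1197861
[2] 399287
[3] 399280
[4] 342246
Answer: 2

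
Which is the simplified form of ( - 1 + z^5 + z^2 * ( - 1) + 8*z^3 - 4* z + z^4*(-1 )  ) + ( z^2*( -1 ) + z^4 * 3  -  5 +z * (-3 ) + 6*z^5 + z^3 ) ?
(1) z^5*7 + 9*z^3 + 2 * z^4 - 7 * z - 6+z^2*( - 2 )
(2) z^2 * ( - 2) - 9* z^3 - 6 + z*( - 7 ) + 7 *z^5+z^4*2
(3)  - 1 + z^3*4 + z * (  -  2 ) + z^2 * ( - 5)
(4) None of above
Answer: 1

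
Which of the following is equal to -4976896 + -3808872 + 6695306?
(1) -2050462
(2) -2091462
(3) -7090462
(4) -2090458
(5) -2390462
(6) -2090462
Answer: 6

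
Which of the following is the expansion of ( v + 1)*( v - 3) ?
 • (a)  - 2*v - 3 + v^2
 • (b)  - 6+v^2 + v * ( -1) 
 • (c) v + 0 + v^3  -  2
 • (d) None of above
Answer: a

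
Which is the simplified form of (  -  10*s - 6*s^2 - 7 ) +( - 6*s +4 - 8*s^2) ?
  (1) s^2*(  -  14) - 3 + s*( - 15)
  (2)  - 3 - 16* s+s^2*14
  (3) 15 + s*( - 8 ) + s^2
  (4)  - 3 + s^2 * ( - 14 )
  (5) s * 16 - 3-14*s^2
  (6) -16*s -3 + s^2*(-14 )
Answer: 6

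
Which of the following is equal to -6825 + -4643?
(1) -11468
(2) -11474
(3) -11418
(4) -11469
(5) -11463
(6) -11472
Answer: 1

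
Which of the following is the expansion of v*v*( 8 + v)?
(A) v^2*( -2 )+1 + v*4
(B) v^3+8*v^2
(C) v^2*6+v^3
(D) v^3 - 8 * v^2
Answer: B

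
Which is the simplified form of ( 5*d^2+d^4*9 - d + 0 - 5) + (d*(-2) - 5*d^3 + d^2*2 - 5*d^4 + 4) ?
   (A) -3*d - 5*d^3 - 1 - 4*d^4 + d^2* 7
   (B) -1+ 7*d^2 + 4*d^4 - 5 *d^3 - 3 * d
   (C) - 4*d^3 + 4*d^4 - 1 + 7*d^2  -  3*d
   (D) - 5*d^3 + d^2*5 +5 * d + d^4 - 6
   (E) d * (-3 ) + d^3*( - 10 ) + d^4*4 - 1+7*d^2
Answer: B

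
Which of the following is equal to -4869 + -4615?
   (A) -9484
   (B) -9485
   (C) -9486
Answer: A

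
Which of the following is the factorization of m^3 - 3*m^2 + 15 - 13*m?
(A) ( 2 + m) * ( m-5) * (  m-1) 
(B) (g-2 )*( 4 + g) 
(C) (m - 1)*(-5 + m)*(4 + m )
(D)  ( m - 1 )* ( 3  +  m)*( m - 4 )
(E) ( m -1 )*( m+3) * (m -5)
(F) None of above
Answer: E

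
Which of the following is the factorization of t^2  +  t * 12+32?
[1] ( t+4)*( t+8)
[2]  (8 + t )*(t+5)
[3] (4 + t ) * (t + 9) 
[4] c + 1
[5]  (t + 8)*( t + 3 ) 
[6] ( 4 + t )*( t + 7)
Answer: 1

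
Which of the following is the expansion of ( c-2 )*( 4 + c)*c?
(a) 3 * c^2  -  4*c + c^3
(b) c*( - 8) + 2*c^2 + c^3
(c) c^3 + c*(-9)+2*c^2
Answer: b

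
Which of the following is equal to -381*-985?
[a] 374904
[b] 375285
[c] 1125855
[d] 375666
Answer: b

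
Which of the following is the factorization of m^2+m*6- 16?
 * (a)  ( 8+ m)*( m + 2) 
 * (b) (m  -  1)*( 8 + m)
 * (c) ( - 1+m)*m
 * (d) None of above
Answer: d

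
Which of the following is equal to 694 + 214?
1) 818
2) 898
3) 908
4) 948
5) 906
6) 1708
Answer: 3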